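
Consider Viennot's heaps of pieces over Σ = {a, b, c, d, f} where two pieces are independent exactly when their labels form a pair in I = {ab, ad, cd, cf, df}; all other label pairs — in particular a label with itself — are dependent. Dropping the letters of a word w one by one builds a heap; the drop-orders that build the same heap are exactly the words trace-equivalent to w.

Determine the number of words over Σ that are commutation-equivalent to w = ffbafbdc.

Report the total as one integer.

4

#0=f has no predecessor
#1=f depends on [0:f]
#2=b depends on [1:f]
#3=a depends on [1:f]
#4=f depends on [2:b, 3:a]
#5=b depends on [4:f]
#6=d depends on [5:b]
#7=c depends on [5:b]
sources: [0:f]
N(rest) = Σ N(rest − s) over sources s of rest; N(one piece) = 1:
  size 1 → [6]=1  [7]=1
  size 2 → [6,7]=2
  size 3 → [5,6,7]=2
  size 4 → [4,5,6,7]=2
  size 5 → [2,4,5,6,7]=2  [3,4,5,6,7]=2
  size 6 → [2,3,4,5,6,7]=4
  first=0(f) contributes 4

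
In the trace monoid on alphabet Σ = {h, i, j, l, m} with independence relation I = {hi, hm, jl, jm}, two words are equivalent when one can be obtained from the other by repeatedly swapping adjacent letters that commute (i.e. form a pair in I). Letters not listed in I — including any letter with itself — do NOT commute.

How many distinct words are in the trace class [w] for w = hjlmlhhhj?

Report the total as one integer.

piece 0:h — minimal
piece 1:j rests on {0:h}
piece 2:l rests on {0:h}
piece 3:m rests on {2:l}
piece 4:l rests on {3:m}
piece 5:h rests on {1:j, 4:l}
piece 6:h rests on {5:h}
piece 7:h rests on {6:h}
piece 8:j rests on {7:h}
minimal pieces: {0:h}
ways to finish when only these pieces remain (= sum over removing one remaining piece with nothing left below it):
  1 left: {8}→1
  2 left: {7,8}→1
  3 left: {6,7,8}→1
  4 left: {5,6,7,8}→1
  5 left: {1,5,6,7,8}→1  {4,5,6,7,8}→1
  6 left: {1,4,5,6,7,8}→2  {3,4,5,6,7,8}→1
  7 left: {1,3,4,5,6,7,8}→3  {2,3,4,5,6,7,8}→1
  placing 0:h first → 4 extensions

4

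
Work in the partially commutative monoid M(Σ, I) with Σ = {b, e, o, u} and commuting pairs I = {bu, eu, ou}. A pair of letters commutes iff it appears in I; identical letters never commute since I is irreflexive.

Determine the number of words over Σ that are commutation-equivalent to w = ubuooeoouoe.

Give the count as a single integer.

drop 0:u onto floor
drop 1:b onto floor
drop 2:u onto {0:u}
drop 3:o onto {1:b}
drop 4:o onto {3:o}
drop 5:e onto {4:o}
drop 6:o onto {5:e}
drop 7:o onto {6:o}
drop 8:u onto {2:u}
drop 9:o onto {7:o}
drop 10:e onto {9:o}
ground layer = {0:u, 1:b}
drop-orders for the pieces not yet dropped (sum over which currently-grounded one goes next):
  1 to go: {8} 1  {10} 1
  2 to go: {2,8} 1  {8,10} 2  {9,10} 1
  3 to go: {0,2,8} 1  {2,8,10} 3  {7,9,10} 1  {8,9,10} 3
  4 to go: {0,2,8,10} 4  {2,8,9,10} 6  {6,7,9,10} 1  {7,8,9,10} 4
  5 to go: {0,2,8,9,10} 10  {2,7,8,9,10} 10  {5,6,7,9,10} 1  {6,7,8,9,10} 5
  6 to go: {0,2,7,8,9,10} 20  {2,6,7,8,9,10} 15  {4,5,6,7,9,10} 1  {5,6,7,8,9,10} 6
  7 to go: {0,2,6,7,8,9,10} 35  {2,5,6,7,8,9,10} 21  {3,4,5,6,7,9,10} 1  {4,5,6,7,8,9,10} 7
  8 to go: {0,2,5,6,7,8,9,10} 56  {1,3,4,5,6,7,9,10} 1  {2,4,5,6,7,8,9,10} 28  {3,4,5,6,7,8,9,10} 8
  9 to go: {0,2,4,5,6,7,8,9,10} 84  {1,3,4,5,6,7,8,9,10} 9  {2,3,4,5,6,7,8,9,10} 36
  if 0:u drops first: 45 orders
  if 1:b drops first: 120 orders
heap linearizations: 165

165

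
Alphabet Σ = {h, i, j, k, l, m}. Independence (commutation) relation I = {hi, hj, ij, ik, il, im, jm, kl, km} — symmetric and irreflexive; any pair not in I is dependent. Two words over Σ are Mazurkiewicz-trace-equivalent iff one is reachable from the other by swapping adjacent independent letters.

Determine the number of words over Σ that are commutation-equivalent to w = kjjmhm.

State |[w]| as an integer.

16

0(k) covers ∅
1(j) covers 0:k
2(j) covers 1:j
3(m) covers ∅
4(h) covers 0:k, 3:m
5(m) covers 4:h
floor of heap: 0:k, 3:m
completions by unplaced set U, small U first (add the entries for U minus each lowest piece of U):
  |U|=1: {2}:1  {5}:1
  |U|=2: {1,2}:1  {2,5}:2  {4,5}:1
  |U|=3: {1,2,5}:3  {2,4,5}:3  {3,4,5}:1
  |U|=4: {1,2,4,5}:6  {2,3,4,5}:4
  start at 0(k): 10
  start at 3(m): 6
sum over floor = 16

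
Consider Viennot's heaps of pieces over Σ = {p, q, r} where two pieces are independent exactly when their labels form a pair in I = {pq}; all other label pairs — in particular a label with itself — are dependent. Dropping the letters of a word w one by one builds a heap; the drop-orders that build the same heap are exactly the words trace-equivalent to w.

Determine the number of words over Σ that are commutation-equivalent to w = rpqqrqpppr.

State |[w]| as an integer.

12

piece 0:r — minimal
piece 1:p rests on {0:r}
piece 2:q rests on {0:r}
piece 3:q rests on {2:q}
piece 4:r rests on {1:p, 3:q}
piece 5:q rests on {4:r}
piece 6:p rests on {4:r}
piece 7:p rests on {6:p}
piece 8:p rests on {7:p}
piece 9:r rests on {5:q, 8:p}
minimal pieces: {0:r}
ways to finish when only these pieces remain (= sum over removing one remaining piece with nothing left below it):
  1 left: {9}→1
  2 left: {5,9}→1  {8,9}→1
  3 left: {5,8,9}→2  {7,8,9}→1
  4 left: {5,7,8,9}→3  {6,7,8,9}→1
  5 left: {5,6,7,8,9}→4
  6 left: {4,5,6,7,8,9}→4
  7 left: {1,4,5,6,7,8,9}→4  {3,4,5,6,7,8,9}→4
  8 left: {1,3,4,5,6,7,8,9}→8  {2,3,4,5,6,7,8,9}→4
  placing 0:r first → 12 extensions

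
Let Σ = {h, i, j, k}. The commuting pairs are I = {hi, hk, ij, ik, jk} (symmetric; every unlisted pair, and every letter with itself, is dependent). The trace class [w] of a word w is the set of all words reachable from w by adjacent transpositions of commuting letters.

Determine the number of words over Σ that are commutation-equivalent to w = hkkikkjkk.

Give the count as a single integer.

252

drop 0:h onto floor
drop 1:k onto floor
drop 2:k onto {1:k}
drop 3:i onto floor
drop 4:k onto {2:k}
drop 5:k onto {4:k}
drop 6:j onto {0:h}
drop 7:k onto {5:k}
drop 8:k onto {7:k}
ground layer = {0:h, 1:k, 3:i}
drop-orders for the pieces not yet dropped (sum over which currently-grounded one goes next):
  1 to go: {3} 1  {6} 1  {8} 1
  2 to go: {0,6} 1  {3,6} 2  {3,8} 2  {6,8} 2  {7,8} 1
  3 to go: {0,3,6} 3  {0,6,8} 3  {3,6,8} 6  {3,7,8} 3  {5,7,8} 1  {6,7,8} 3
  4 to go: {0,3,6,8} 12  {0,6,7,8} 6  {3,5,7,8} 4  {3,6,7,8} 12  {4,5,7,8} 1  {5,6,7,8} 4
  5 to go: {0,3,6,7,8} 30  {0,5,6,7,8} 10  {2,4,5,7,8} 1  {3,4,5,7,8} 5  {3,5,6,7,8} 20  {4,5,6,7,8} 5
  6 to go: {0,3,5,6,7,8} 60  {0,4,5,6,7,8} 15  {1,2,4,5,7,8} 1  {2,3,4,5,7,8} 6  {2,4,5,6,7,8} 6  {3,4,5,6,7,8} 30
  7 to go: {0,2,4,5,6,7,8} 21  {0,3,4,5,6,7,8} 105  {1,2,3,4,5,7,8} 7  {1,2,4,5,6,7,8} 7  {2,3,4,5,6,7,8} 42
  if 0:h drops first: 56 orders
  if 1:k drops first: 168 orders
  if 3:i drops first: 28 orders
heap linearizations: 252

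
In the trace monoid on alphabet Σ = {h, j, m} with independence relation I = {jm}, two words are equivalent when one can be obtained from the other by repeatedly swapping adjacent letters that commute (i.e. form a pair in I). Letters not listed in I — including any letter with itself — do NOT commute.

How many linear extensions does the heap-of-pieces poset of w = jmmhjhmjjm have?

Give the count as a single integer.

18

piece 0:j — minimal
piece 1:m — minimal
piece 2:m rests on {1:m}
piece 3:h rests on {0:j, 2:m}
piece 4:j rests on {3:h}
piece 5:h rests on {4:j}
piece 6:m rests on {5:h}
piece 7:j rests on {5:h}
piece 8:j rests on {7:j}
piece 9:m rests on {6:m}
minimal pieces: {0:j, 1:m}
ways to finish when only these pieces remain (= sum over removing one remaining piece with nothing left below it):
  1 left: {8}→1  {9}→1
  2 left: {6,9}→1  {7,8}→1  {8,9}→2
  3 left: {6,8,9}→3  {7,8,9}→3
  4 left: {6,7,8,9}→6
  5 left: {5,6,7,8,9}→6
  6 left: {4,5,6,7,8,9}→6
  7 left: {3,4,5,6,7,8,9}→6
  8 left: {0,3,4,5,6,7,8,9}→6  {2,3,4,5,6,7,8,9}→6
  placing 0:j first → 6 extensions
  placing 1:m first → 12 extensions
total linear extensions = 18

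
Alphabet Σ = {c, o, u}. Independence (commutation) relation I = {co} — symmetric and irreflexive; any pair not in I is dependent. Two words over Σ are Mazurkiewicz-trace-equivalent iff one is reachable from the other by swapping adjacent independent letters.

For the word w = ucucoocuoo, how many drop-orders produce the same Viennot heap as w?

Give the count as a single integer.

#0=u has no predecessor
#1=c depends on [0:u]
#2=u depends on [1:c]
#3=c depends on [2:u]
#4=o depends on [2:u]
#5=o depends on [4:o]
#6=c depends on [3:c]
#7=u depends on [5:o, 6:c]
#8=o depends on [7:u]
#9=o depends on [8:o]
sources: [0:u]
N(rest) = Σ N(rest − s) over sources s of rest; N(one piece) = 1:
  size 1 → [9]=1
  size 2 → [8,9]=1
  size 3 → [7,8,9]=1
  size 4 → [5,7,8,9]=1  [6,7,8,9]=1
  size 5 → [3,6,7,8,9]=1  [4,5,7,8,9]=1  [5,6,7,8,9]=2
  size 6 → [3,5,6,7,8,9]=3  [4,5,6,7,8,9]=3
  size 7 → [3,4,5,6,7,8,9]=6
  size 8 → [2,3,4,5,6,7,8,9]=6
  first=0(u) contributes 6

6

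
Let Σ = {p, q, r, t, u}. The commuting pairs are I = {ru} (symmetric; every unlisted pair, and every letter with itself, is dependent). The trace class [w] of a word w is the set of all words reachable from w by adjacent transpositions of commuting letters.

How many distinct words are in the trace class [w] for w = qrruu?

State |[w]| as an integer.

6

piece 0:q — minimal
piece 1:r rests on {0:q}
piece 2:r rests on {1:r}
piece 3:u rests on {0:q}
piece 4:u rests on {3:u}
minimal pieces: {0:q}
ways to finish when only these pieces remain (= sum over removing one remaining piece with nothing left below it):
  1 left: {2}→1  {4}→1
  2 left: {1,2}→1  {2,4}→2  {3,4}→1
  3 left: {1,2,4}→3  {2,3,4}→3
  placing 0:q first → 6 extensions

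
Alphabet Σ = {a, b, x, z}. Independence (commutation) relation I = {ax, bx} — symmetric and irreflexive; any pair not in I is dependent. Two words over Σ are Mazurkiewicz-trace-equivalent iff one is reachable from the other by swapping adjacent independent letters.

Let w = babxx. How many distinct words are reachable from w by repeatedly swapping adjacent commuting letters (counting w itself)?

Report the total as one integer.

piece 0:b — minimal
piece 1:a rests on {0:b}
piece 2:b rests on {1:a}
piece 3:x — minimal
piece 4:x rests on {3:x}
minimal pieces: {0:b, 3:x}
ways to finish when only these pieces remain (= sum over removing one remaining piece with nothing left below it):
  1 left: {2}→1  {4}→1
  2 left: {1,2}→1  {2,4}→2  {3,4}→1
  3 left: {0,1,2}→1  {1,2,4}→3  {2,3,4}→3
  placing 0:b first → 6 extensions
  placing 3:x first → 4 extensions
total linear extensions = 10

10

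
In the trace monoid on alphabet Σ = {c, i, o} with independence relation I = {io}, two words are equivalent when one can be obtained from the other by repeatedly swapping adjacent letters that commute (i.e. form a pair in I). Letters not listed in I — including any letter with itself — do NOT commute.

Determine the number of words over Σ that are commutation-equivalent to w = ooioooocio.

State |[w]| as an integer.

14

0(o) covers ∅
1(o) covers 0:o
2(i) covers ∅
3(o) covers 1:o
4(o) covers 3:o
5(o) covers 4:o
6(o) covers 5:o
7(c) covers 2:i, 6:o
8(i) covers 7:c
9(o) covers 7:c
floor of heap: 0:o, 2:i
completions by unplaced set U, small U first (add the entries for U minus each lowest piece of U):
  |U|=1: {8}:1  {9}:1
  |U|=2: {8,9}:2
  |U|=3: {7,8,9}:2
  |U|=4: {2,7,8,9}:2  {6,7,8,9}:2
  |U|=5: {2,6,7,8,9}:4  {5,6,7,8,9}:2
  |U|=6: {2,5,6,7,8,9}:6  {4,5,6,7,8,9}:2
  |U|=7: {2,4,5,6,7,8,9}:8  {3,4,5,6,7,8,9}:2
  |U|=8: {1,3,4,5,6,7,8,9}:2  {2,3,4,5,6,7,8,9}:10
  start at 0(o): 12
  start at 2(i): 2
sum over floor = 14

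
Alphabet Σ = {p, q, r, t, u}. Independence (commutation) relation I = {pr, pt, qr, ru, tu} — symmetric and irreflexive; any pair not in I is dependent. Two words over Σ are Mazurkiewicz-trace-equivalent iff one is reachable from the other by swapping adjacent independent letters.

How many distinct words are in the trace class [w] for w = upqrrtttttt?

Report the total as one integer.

0(u) covers ∅
1(p) covers 0:u
2(q) covers 1:p
3(r) covers ∅
4(r) covers 3:r
5(t) covers 2:q, 4:r
6(t) covers 5:t
7(t) covers 6:t
8(t) covers 7:t
9(t) covers 8:t
10(t) covers 9:t
floor of heap: 0:u, 3:r
completions by unplaced set U, small U first (add the entries for U minus each lowest piece of U):
  |U|=1: {10}:1
  |U|=2: {9,10}:1
  |U|=3: {8,9,10}:1
  |U|=4: {7,8,9,10}:1
  |U|=5: {6,7,8,9,10}:1
  |U|=6: {5,6,7,8,9,10}:1
  |U|=7: {2,5,6,7,8,9,10}:1  {4,5,6,7,8,9,10}:1
  |U|=8: {1,2,5,6,7,8,9,10}:1  {2,4,5,6,7,8,9,10}:2  {3,4,5,6,7,8,9,10}:1
  |U|=9: {0,1,2,5,6,7,8,9,10}:1  {1,2,4,5,6,7,8,9,10}:3  {2,3,4,5,6,7,8,9,10}:3
  start at 0(u): 6
  start at 3(r): 4
sum over floor = 10

10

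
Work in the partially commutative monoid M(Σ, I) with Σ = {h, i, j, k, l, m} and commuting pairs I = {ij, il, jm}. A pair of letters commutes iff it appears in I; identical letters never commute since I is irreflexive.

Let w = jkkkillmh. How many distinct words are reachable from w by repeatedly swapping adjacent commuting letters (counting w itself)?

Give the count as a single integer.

drop 0:j onto floor
drop 1:k onto {0:j}
drop 2:k onto {1:k}
drop 3:k onto {2:k}
drop 4:i onto {3:k}
drop 5:l onto {3:k}
drop 6:l onto {5:l}
drop 7:m onto {4:i, 6:l}
drop 8:h onto {7:m}
ground layer = {0:j}
drop-orders for the pieces not yet dropped (sum over which currently-grounded one goes next):
  1 to go: {8} 1
  2 to go: {7,8} 1
  3 to go: {4,7,8} 1  {6,7,8} 1
  4 to go: {4,6,7,8} 2  {5,6,7,8} 1
  5 to go: {4,5,6,7,8} 3
  6 to go: {3,4,5,6,7,8} 3
  7 to go: {2,3,4,5,6,7,8} 3
  if 0:j drops first: 3 orders

3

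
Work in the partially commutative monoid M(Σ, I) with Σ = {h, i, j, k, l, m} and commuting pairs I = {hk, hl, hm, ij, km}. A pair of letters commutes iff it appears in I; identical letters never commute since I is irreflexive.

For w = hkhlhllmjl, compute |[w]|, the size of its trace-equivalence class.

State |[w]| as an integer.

56

drop 0:h onto floor
drop 1:k onto floor
drop 2:h onto {0:h}
drop 3:l onto {1:k}
drop 4:h onto {2:h}
drop 5:l onto {3:l}
drop 6:l onto {5:l}
drop 7:m onto {6:l}
drop 8:j onto {4:h, 7:m}
drop 9:l onto {8:j}
ground layer = {0:h, 1:k}
drop-orders for the pieces not yet dropped (sum over which currently-grounded one goes next):
  1 to go: {9} 1
  2 to go: {8,9} 1
  3 to go: {4,8,9} 1  {7,8,9} 1
  4 to go: {2,4,8,9} 1  {4,7,8,9} 2  {6,7,8,9} 1
  5 to go: {0,2,4,8,9} 1  {2,4,7,8,9} 3  {4,6,7,8,9} 3  {5,6,7,8,9} 1
  6 to go: {0,2,4,7,8,9} 4  {2,4,6,7,8,9} 6  {3,5,6,7,8,9} 1  {4,5,6,7,8,9} 4
  7 to go: {0,2,4,6,7,8,9} 10  {1,3,5,6,7,8,9} 1  {2,4,5,6,7,8,9} 10  {3,4,5,6,7,8,9} 5
  8 to go: {0,2,4,5,6,7,8,9} 20  {1,3,4,5,6,7,8,9} 6  {2,3,4,5,6,7,8,9} 15
  if 0:h drops first: 21 orders
  if 1:k drops first: 35 orders
heap linearizations: 56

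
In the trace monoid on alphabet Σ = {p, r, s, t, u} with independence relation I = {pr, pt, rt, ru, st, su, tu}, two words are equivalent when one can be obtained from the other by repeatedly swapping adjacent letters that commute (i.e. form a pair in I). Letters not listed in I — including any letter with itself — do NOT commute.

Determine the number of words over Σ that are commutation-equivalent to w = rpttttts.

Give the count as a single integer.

112

0(r) covers ∅
1(p) covers ∅
2(t) covers ∅
3(t) covers 2:t
4(t) covers 3:t
5(t) covers 4:t
6(t) covers 5:t
7(s) covers 0:r, 1:p
floor of heap: 0:r, 1:p, 2:t
completions by unplaced set U, small U first (add the entries for U minus each lowest piece of U):
  |U|=1: {6}:1  {7}:1
  |U|=2: {0,7}:1  {1,7}:1  {5,6}:1  {6,7}:2
  |U|=3: {0,1,7}:2  {0,6,7}:3  {1,6,7}:3  {4,5,6}:1  {5,6,7}:3
  |U|=4: {0,1,6,7}:8  {0,5,6,7}:6  {1,5,6,7}:6  {3,4,5,6}:1  {4,5,6,7}:4
  |U|=5: {0,1,5,6,7}:20  {0,4,5,6,7}:10  {1,4,5,6,7}:10  {2,3,4,5,6}:1  {3,4,5,6,7}:5
  |U|=6: {0,1,4,5,6,7}:40  {0,3,4,5,6,7}:15  {1,3,4,5,6,7}:15  {2,3,4,5,6,7}:6
  start at 0(r): 21
  start at 1(p): 21
  start at 2(t): 70
sum over floor = 112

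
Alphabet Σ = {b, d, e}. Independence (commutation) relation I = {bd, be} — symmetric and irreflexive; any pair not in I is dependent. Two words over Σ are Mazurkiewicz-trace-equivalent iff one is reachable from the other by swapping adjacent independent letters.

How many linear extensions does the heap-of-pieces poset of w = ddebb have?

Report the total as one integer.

10

piece 0:d — minimal
piece 1:d rests on {0:d}
piece 2:e rests on {1:d}
piece 3:b — minimal
piece 4:b rests on {3:b}
minimal pieces: {0:d, 3:b}
ways to finish when only these pieces remain (= sum over removing one remaining piece with nothing left below it):
  1 left: {2}→1  {4}→1
  2 left: {1,2}→1  {2,4}→2  {3,4}→1
  3 left: {0,1,2}→1  {1,2,4}→3  {2,3,4}→3
  placing 0:d first → 6 extensions
  placing 3:b first → 4 extensions
total linear extensions = 10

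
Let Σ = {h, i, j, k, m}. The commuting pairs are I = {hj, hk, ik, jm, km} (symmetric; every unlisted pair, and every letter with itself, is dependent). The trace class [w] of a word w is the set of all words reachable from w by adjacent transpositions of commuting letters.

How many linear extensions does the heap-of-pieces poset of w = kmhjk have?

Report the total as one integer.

0(k) covers ∅
1(m) covers ∅
2(h) covers 1:m
3(j) covers 0:k
4(k) covers 3:j
floor of heap: 0:k, 1:m
completions by unplaced set U, small U first (add the entries for U minus each lowest piece of U):
  |U|=1: {2}:1  {4}:1
  |U|=2: {1,2}:1  {2,4}:2  {3,4}:1
  |U|=3: {0,3,4}:1  {1,2,4}:3  {2,3,4}:3
  start at 0(k): 6
  start at 1(m): 4
sum over floor = 10

10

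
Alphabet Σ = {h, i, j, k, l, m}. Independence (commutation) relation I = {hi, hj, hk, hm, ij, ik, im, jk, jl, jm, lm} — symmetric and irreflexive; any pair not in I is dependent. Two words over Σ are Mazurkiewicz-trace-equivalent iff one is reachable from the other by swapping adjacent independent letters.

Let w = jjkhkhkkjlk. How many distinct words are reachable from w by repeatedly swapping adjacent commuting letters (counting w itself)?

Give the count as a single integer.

2475

drop 0:j onto floor
drop 1:j onto {0:j}
drop 2:k onto floor
drop 3:h onto floor
drop 4:k onto {2:k}
drop 5:h onto {3:h}
drop 6:k onto {4:k}
drop 7:k onto {6:k}
drop 8:j onto {1:j}
drop 9:l onto {5:h, 7:k}
drop 10:k onto {9:l}
ground layer = {0:j, 2:k, 3:h}
drop-orders for the pieces not yet dropped (sum over which currently-grounded one goes next):
  1 to go: {8} 1  {10} 1
  2 to go: {1,8} 1  {8,10} 2  {9,10} 1
  3 to go: {0,1,8} 1  {1,8,10} 3  {5,9,10} 1  {7,9,10} 1  {8,9,10} 3
  4 to go: {0,1,8,10} 4  {1,8,9,10} 6  {3,5,9,10} 1  {5,7,9,10} 2  {5,8,9,10} 4  {6,7,9,10} 1  {7,8,9,10} 4
  5 to go: {0,1,8,9,10} 10  {1,5,8,9,10} 10  {1,7,8,9,10} 10  {3,5,7,9,10} 3  {3,5,8,9,10} 5  {4,6,7,9,10} 1  {5,6,7,9,10} 3  {5,7,8,9,10} 10  {6,7,8,9,10} 5
  6 to go: {0,1,5,8,9,10} 20  {0,1,7,8,9,10} 20  {1,3,5,8,9,10} 15  {1,5,7,8,9,10} 30  {1,6,7,8,9,10} 15  {2,4,6,7,9,10} 1  {3,5,6,7,9,10} 6  {3,5,7,8,9,10} 18  {4,5,6,7,9,10} 4  {4,6,7,8,9,10} 6  {5,6,7,8,9,10} 18
  7 to go: {0,1,3,5,8,9,10} 35  {0,1,5,7,8,9,10} 70  {0,1,6,7,8,9,10} 35  {1,3,5,7,8,9,10} 63  {1,4,6,7,8,9,10} 21  {1,5,6,7,8,9,10} 63  {2,4,5,6,7,9,10} 5  {2,4,6,7,8,9,10} 7  {3,4,5,6,7,9,10} 10  {3,5,6,7,8,9,10} 42  {4,5,6,7,8,9,10} 28
  8 to go: {0,1,3,5,7,8,9,10} 168  {0,1,4,6,7,8,9,10} 56  {0,1,5,6,7,8,9,10} 168  {1,2,4,6,7,8,9,10} 28  {1,3,5,6,7,8,9,10} 168  {1,4,5,6,7,8,9,10} 112  {2,3,4,5,6,7,9,10} 15  {2,4,5,6,7,8,9,10} 40  {3,4,5,6,7,8,9,10} 80
  9 to go: {0,1,2,4,6,7,8,9,10} 84  {0,1,3,5,6,7,8,9,10} 504  {0,1,4,5,6,7,8,9,10} 336  {1,2,4,5,6,7,8,9,10} 180  {1,3,4,5,6,7,8,9,10} 360  {2,3,4,5,6,7,8,9,10} 135
  if 0:j drops first: 675 orders
  if 2:k drops first: 1200 orders
  if 3:h drops first: 600 orders
heap linearizations: 2475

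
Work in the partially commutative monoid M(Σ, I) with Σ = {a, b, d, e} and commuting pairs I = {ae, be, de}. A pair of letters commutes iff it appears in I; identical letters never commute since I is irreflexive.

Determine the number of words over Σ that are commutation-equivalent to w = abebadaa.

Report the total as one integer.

8

drop 0:a onto floor
drop 1:b onto {0:a}
drop 2:e onto floor
drop 3:b onto {1:b}
drop 4:a onto {3:b}
drop 5:d onto {4:a}
drop 6:a onto {5:d}
drop 7:a onto {6:a}
ground layer = {0:a, 2:e}
drop-orders for the pieces not yet dropped (sum over which currently-grounded one goes next):
  1 to go: {2} 1  {7} 1
  2 to go: {2,7} 2  {6,7} 1
  3 to go: {2,6,7} 3  {5,6,7} 1
  4 to go: {2,5,6,7} 4  {4,5,6,7} 1
  5 to go: {2,4,5,6,7} 5  {3,4,5,6,7} 1
  6 to go: {1,3,4,5,6,7} 1  {2,3,4,5,6,7} 6
  if 0:a drops first: 7 orders
  if 2:e drops first: 1 orders
heap linearizations: 8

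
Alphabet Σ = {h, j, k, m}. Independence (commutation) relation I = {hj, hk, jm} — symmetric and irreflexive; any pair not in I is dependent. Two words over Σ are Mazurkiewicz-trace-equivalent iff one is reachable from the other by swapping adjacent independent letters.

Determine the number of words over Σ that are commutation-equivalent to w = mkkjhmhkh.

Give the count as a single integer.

#0=m has no predecessor
#1=k depends on [0:m]
#2=k depends on [1:k]
#3=j depends on [2:k]
#4=h depends on [0:m]
#5=m depends on [2:k, 4:h]
#6=h depends on [5:m]
#7=k depends on [3:j, 5:m]
#8=h depends on [6:h]
sources: [0:m]
N(rest) = Σ N(rest − s) over sources s of rest; N(one piece) = 1:
  size 1 → [7]=1  [8]=1
  size 2 → [3,7]=1  [6,8]=1  [7,8]=2
  size 3 → [3,7,8]=3  [6,7,8]=3
  size 4 → [3,6,7,8]=6  [5,6,7,8]=3
  size 5 → [3,5,6,7,8]=9  [4,5,6,7,8]=3
  size 6 → [2,3,5,6,7,8]=9  [3,4,5,6,7,8]=12
  size 7 → [1,2,3,5,6,7,8]=9  [2,3,4,5,6,7,8]=21
  first=0(m) contributes 30

30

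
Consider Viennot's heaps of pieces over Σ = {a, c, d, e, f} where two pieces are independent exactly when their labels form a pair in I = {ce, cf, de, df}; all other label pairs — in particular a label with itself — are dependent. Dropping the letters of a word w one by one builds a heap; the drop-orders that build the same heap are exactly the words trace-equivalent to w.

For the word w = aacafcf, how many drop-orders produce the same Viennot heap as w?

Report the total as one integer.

3

0(a) covers ∅
1(a) covers 0:a
2(c) covers 1:a
3(a) covers 2:c
4(f) covers 3:a
5(c) covers 3:a
6(f) covers 4:f
floor of heap: 0:a
completions by unplaced set U, small U first (add the entries for U minus each lowest piece of U):
  |U|=1: {5}:1  {6}:1
  |U|=2: {4,6}:1  {5,6}:2
  |U|=3: {4,5,6}:3
  |U|=4: {3,4,5,6}:3
  |U|=5: {2,3,4,5,6}:3
  start at 0(a): 3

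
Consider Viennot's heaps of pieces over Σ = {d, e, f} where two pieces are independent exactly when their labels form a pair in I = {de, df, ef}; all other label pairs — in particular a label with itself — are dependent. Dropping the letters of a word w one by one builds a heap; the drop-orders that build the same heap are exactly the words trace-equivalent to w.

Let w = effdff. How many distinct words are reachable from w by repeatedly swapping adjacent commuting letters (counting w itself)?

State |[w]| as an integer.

drop 0:e onto floor
drop 1:f onto floor
drop 2:f onto {1:f}
drop 3:d onto floor
drop 4:f onto {2:f}
drop 5:f onto {4:f}
ground layer = {0:e, 1:f, 3:d}
drop-orders for the pieces not yet dropped (sum over which currently-grounded one goes next):
  1 to go: {0} 1  {3} 1  {5} 1
  2 to go: {0,3} 2  {0,5} 2  {3,5} 2  {4,5} 1
  3 to go: {0,3,5} 6  {0,4,5} 3  {2,4,5} 1  {3,4,5} 3
  4 to go: {0,2,4,5} 4  {0,3,4,5} 12  {1,2,4,5} 1  {2,3,4,5} 4
  if 0:e drops first: 5 orders
  if 1:f drops first: 20 orders
  if 3:d drops first: 5 orders
heap linearizations: 30

30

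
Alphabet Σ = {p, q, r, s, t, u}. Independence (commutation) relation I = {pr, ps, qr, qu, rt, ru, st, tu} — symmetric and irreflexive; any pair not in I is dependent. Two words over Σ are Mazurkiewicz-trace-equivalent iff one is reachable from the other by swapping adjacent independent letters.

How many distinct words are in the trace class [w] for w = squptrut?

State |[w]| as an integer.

42

0(s) covers ∅
1(q) covers 0:s
2(u) covers 0:s
3(p) covers 1:q, 2:u
4(t) covers 3:p
5(r) covers 0:s
6(u) covers 3:p
7(t) covers 4:t
floor of heap: 0:s
completions by unplaced set U, small U first (add the entries for U minus each lowest piece of U):
  |U|=1: {5}:1  {6}:1  {7}:1
  |U|=2: {4,7}:1  {5,6}:2  {5,7}:2  {6,7}:2
  |U|=3: {4,5,7}:3  {4,6,7}:3  {5,6,7}:6
  |U|=4: {3,4,6,7}:3  {4,5,6,7}:12
  |U|=5: {1,3,4,6,7}:3  {2,3,4,6,7}:3  {3,4,5,6,7}:15
  |U|=6: {1,2,3,4,6,7}:6  {1,3,4,5,6,7}:18  {2,3,4,5,6,7}:18
  start at 0(s): 42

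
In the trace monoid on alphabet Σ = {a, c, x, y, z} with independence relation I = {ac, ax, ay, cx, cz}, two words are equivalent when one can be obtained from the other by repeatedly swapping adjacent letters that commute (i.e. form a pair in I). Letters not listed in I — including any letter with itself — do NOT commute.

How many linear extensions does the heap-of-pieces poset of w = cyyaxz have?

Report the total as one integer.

5

drop 0:c onto floor
drop 1:y onto {0:c}
drop 2:y onto {1:y}
drop 3:a onto floor
drop 4:x onto {2:y}
drop 5:z onto {3:a, 4:x}
ground layer = {0:c, 3:a}
drop-orders for the pieces not yet dropped (sum over which currently-grounded one goes next):
  1 to go: {5} 1
  2 to go: {3,5} 1  {4,5} 1
  3 to go: {2,4,5} 1  {3,4,5} 2
  4 to go: {1,2,4,5} 1  {2,3,4,5} 3
  if 0:c drops first: 4 orders
  if 3:a drops first: 1 orders
heap linearizations: 5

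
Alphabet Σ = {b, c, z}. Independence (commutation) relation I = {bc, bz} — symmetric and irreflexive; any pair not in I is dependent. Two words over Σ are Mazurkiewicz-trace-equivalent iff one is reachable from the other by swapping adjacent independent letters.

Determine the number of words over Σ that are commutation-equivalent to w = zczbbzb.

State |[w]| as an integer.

#0=z has no predecessor
#1=c depends on [0:z]
#2=z depends on [1:c]
#3=b has no predecessor
#4=b depends on [3:b]
#5=z depends on [2:z]
#6=b depends on [4:b]
sources: [0:z, 3:b]
N(rest) = Σ N(rest − s) over sources s of rest; N(one piece) = 1:
  size 1 → [5]=1  [6]=1
  size 2 → [2,5]=1  [4,6]=1  [5,6]=2
  size 3 → [1,2,5]=1  [2,5,6]=3  [3,4,6]=1  [4,5,6]=3
  size 4 → [0,1,2,5]=1  [1,2,5,6]=4  [2,4,5,6]=6  [3,4,5,6]=4
  size 5 → [0,1,2,5,6]=5  [1,2,4,5,6]=10  [2,3,4,5,6]=10
  first=0(z) contributes 20
  first=3(b) contributes 15
|[w]| = 35

35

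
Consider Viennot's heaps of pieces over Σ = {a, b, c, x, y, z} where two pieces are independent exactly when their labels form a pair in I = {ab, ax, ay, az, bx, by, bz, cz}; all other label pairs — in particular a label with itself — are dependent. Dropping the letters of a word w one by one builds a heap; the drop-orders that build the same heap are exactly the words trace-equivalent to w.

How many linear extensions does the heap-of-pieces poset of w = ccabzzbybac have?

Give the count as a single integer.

drop 0:c onto floor
drop 1:c onto {0:c}
drop 2:a onto {1:c}
drop 3:b onto {1:c}
drop 4:z onto floor
drop 5:z onto {4:z}
drop 6:b onto {3:b}
drop 7:y onto {1:c, 5:z}
drop 8:b onto {6:b}
drop 9:a onto {2:a}
drop 10:c onto {7:y, 8:b, 9:a}
ground layer = {0:c, 4:z}
drop-orders for the pieces not yet dropped (sum over which currently-grounded one goes next):
  1 to go: {10} 1
  2 to go: {7,10} 1  {8,10} 1  {9,10} 1
  3 to go: {2,9,10} 1  {5,7,10} 1  {6,8,10} 1  {7,8,10} 2  {7,9,10} 2  {8,9,10} 2
  4 to go: {2,7,9,10} 3  {2,8,9,10} 3  {3,6,8,10} 1  {4,5,7,10} 1  {5,7,8,10} 3  {5,7,9,10} 3  {6,7,8,10} 3  {6,8,9,10} 3  {7,8,9,10} 6
  5 to go: {2,5,7,9,10} 6  {2,6,8,9,10} 6  {2,7,8,9,10} 12  {3,6,7,8,10} 4  {3,6,8,9,10} 4  {4,5,7,8,10} 4  {4,5,7,9,10} 4  {5,6,7,8,10} 6  {5,7,8,9,10} 12  {6,7,8,9,10} 12
  6 to go: {2,3,6,8,9,10} 10  {2,4,5,7,9,10} 10  {2,5,7,8,9,10} 30  {2,6,7,8,9,10} 30  {3,5,6,7,8,10} 10  {3,6,7,8,9,10} 20  {4,5,6,7,8,10} 10  {4,5,7,8,9,10} 20  {5,6,7,8,9,10} 30
  7 to go: {2,3,6,7,8,9,10} 60  {2,4,5,7,8,9,10} 60  {2,5,6,7,8,9,10} 90  {3,4,5,6,7,8,10} 20  {3,5,6,7,8,9,10} 60  {4,5,6,7,8,9,10} 60
  8 to go: {1,2,3,6,7,8,9,10} 60  {2,3,5,6,7,8,9,10} 210  {2,4,5,6,7,8,9,10} 210  {3,4,5,6,7,8,9,10} 140
  9 to go: {0,1,2,3,6,7,8,9,10} 60  {1,2,3,5,6,7,8,9,10} 270  {2,3,4,5,6,7,8,9,10} 560
  if 0:c drops first: 830 orders
  if 4:z drops first: 330 orders
heap linearizations: 1160

1160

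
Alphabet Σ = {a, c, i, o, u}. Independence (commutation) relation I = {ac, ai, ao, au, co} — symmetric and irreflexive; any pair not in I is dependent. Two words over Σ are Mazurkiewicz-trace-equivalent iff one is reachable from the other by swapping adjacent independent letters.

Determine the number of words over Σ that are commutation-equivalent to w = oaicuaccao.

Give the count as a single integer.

360

#0=o has no predecessor
#1=a has no predecessor
#2=i depends on [0:o]
#3=c depends on [2:i]
#4=u depends on [3:c]
#5=a depends on [1:a]
#6=c depends on [4:u]
#7=c depends on [6:c]
#8=a depends on [5:a]
#9=o depends on [4:u]
sources: [0:o, 1:a]
N(rest) = Σ N(rest − s) over sources s of rest; N(one piece) = 1:
  size 1 → [7]=1  [8]=1  [9]=1
  size 2 → [5,8]=1  [6,7]=1  [7,8]=2  [7,9]=2  [8,9]=2
  size 3 → [1,5,8]=1  [5,7,8]=3  [5,8,9]=3  [6,7,8]=3  [6,7,9]=3  [7,8,9]=6
  size 4 → [1,5,7,8]=4  [1,5,8,9]=4  [4,6,7,9]=3  [5,6,7,8]=6  [5,7,8,9]=12  [6,7,8,9]=12
  size 5 → [1,5,6,7,8]=10  [1,5,7,8,9]=20  [3,4,6,7,9]=3  [4,6,7,8,9]=15  [5,6,7,8,9]=30
  size 6 → [1,5,6,7,8,9]=60  [2,3,4,6,7,9]=3  [3,4,6,7,8,9]=18  [4,5,6,7,8,9]=45
  size 7 → [0,2,3,4,6,7,9]=3  [1,4,5,6,7,8,9]=105  [2,3,4,6,7,8,9]=21  [3,4,5,6,7,8,9]=63
  size 8 → [0,2,3,4,6,7,8,9]=24  [1,3,4,5,6,7,8,9]=168  [2,3,4,5,6,7,8,9]=84
  first=0(o) contributes 252
  first=1(a) contributes 108
|[w]| = 360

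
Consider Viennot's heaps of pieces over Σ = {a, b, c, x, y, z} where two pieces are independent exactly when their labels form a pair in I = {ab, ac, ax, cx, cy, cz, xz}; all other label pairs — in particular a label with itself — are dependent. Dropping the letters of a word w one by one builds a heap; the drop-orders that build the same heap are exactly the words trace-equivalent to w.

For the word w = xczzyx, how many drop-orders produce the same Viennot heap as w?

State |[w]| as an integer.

#0=x has no predecessor
#1=c has no predecessor
#2=z has no predecessor
#3=z depends on [2:z]
#4=y depends on [0:x, 3:z]
#5=x depends on [4:y]
sources: [0:x, 1:c, 2:z]
N(rest) = Σ N(rest − s) over sources s of rest; N(one piece) = 1:
  size 1 → [1]=1  [5]=1
  size 2 → [1,5]=2  [4,5]=1
  size 3 → [0,4,5]=1  [1,4,5]=3  [3,4,5]=1
  size 4 → [0,1,4,5]=4  [0,3,4,5]=2  [1,3,4,5]=4  [2,3,4,5]=1
  first=0(x) contributes 5
  first=1(c) contributes 3
  first=2(z) contributes 10
|[w]| = 18

18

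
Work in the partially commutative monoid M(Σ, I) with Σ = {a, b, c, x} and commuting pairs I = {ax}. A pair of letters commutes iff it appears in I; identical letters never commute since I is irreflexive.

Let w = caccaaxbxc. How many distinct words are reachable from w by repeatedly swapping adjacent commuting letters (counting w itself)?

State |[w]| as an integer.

drop 0:c onto floor
drop 1:a onto {0:c}
drop 2:c onto {1:a}
drop 3:c onto {2:c}
drop 4:a onto {3:c}
drop 5:a onto {4:a}
drop 6:x onto {3:c}
drop 7:b onto {5:a, 6:x}
drop 8:x onto {7:b}
drop 9:c onto {8:x}
ground layer = {0:c}
drop-orders for the pieces not yet dropped (sum over which currently-grounded one goes next):
  1 to go: {9} 1
  2 to go: {8,9} 1
  3 to go: {7,8,9} 1
  4 to go: {5,7,8,9} 1  {6,7,8,9} 1
  5 to go: {4,5,7,8,9} 1  {5,6,7,8,9} 2
  6 to go: {4,5,6,7,8,9} 3
  7 to go: {3,4,5,6,7,8,9} 3
  8 to go: {2,3,4,5,6,7,8,9} 3
  if 0:c drops first: 3 orders

3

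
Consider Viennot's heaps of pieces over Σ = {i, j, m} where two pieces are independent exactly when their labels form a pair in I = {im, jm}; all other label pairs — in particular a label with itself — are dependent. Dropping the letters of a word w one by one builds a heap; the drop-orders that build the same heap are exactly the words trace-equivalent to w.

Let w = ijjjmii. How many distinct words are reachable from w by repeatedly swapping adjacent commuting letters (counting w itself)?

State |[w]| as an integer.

7

drop 0:i onto floor
drop 1:j onto {0:i}
drop 2:j onto {1:j}
drop 3:j onto {2:j}
drop 4:m onto floor
drop 5:i onto {3:j}
drop 6:i onto {5:i}
ground layer = {0:i, 4:m}
drop-orders for the pieces not yet dropped (sum over which currently-grounded one goes next):
  1 to go: {4} 1  {6} 1
  2 to go: {4,6} 2  {5,6} 1
  3 to go: {3,5,6} 1  {4,5,6} 3
  4 to go: {2,3,5,6} 1  {3,4,5,6} 4
  5 to go: {1,2,3,5,6} 1  {2,3,4,5,6} 5
  if 0:i drops first: 6 orders
  if 4:m drops first: 1 orders
heap linearizations: 7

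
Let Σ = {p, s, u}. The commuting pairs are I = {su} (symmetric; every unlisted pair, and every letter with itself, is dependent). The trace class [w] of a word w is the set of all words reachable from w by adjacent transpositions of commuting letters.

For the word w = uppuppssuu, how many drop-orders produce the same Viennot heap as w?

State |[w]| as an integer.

#0=u has no predecessor
#1=p depends on [0:u]
#2=p depends on [1:p]
#3=u depends on [2:p]
#4=p depends on [3:u]
#5=p depends on [4:p]
#6=s depends on [5:p]
#7=s depends on [6:s]
#8=u depends on [5:p]
#9=u depends on [8:u]
sources: [0:u]
N(rest) = Σ N(rest − s) over sources s of rest; N(one piece) = 1:
  size 1 → [7]=1  [9]=1
  size 2 → [6,7]=1  [7,9]=2  [8,9]=1
  size 3 → [6,7,9]=3  [7,8,9]=3
  size 4 → [6,7,8,9]=6
  size 5 → [5,6,7,8,9]=6
  size 6 → [4,5,6,7,8,9]=6
  size 7 → [3,4,5,6,7,8,9]=6
  size 8 → [2,3,4,5,6,7,8,9]=6
  first=0(u) contributes 6

6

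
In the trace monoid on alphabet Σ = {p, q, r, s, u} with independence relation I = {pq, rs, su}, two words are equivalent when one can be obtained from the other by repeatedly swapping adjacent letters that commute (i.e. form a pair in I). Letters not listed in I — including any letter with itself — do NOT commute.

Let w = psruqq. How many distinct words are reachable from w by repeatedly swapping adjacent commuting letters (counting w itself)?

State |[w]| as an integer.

drop 0:p onto floor
drop 1:s onto {0:p}
drop 2:r onto {0:p}
drop 3:u onto {2:r}
drop 4:q onto {1:s, 3:u}
drop 5:q onto {4:q}
ground layer = {0:p}
drop-orders for the pieces not yet dropped (sum over which currently-grounded one goes next):
  1 to go: {5} 1
  2 to go: {4,5} 1
  3 to go: {1,4,5} 1  {3,4,5} 1
  4 to go: {1,3,4,5} 2  {2,3,4,5} 1
  if 0:p drops first: 3 orders

3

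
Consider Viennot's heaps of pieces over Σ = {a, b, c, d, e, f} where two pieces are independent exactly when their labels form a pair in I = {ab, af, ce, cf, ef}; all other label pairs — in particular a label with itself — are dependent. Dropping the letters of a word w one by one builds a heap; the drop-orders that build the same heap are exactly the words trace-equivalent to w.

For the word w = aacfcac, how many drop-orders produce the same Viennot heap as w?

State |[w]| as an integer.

piece 0:a — minimal
piece 1:a rests on {0:a}
piece 2:c rests on {1:a}
piece 3:f — minimal
piece 4:c rests on {2:c}
piece 5:a rests on {4:c}
piece 6:c rests on {5:a}
minimal pieces: {0:a, 3:f}
ways to finish when only these pieces remain (= sum over removing one remaining piece with nothing left below it):
  1 left: {3}→1  {6}→1
  2 left: {3,6}→2  {5,6}→1
  3 left: {3,5,6}→3  {4,5,6}→1
  4 left: {2,4,5,6}→1  {3,4,5,6}→4
  5 left: {1,2,4,5,6}→1  {2,3,4,5,6}→5
  placing 0:a first → 6 extensions
  placing 3:f first → 1 extensions
total linear extensions = 7

7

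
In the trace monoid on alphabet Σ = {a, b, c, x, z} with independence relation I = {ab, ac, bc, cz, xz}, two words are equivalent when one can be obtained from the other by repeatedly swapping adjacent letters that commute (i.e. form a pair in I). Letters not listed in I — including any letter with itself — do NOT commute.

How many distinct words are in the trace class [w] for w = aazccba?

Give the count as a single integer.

piece 0:a — minimal
piece 1:a rests on {0:a}
piece 2:z rests on {1:a}
piece 3:c — minimal
piece 4:c rests on {3:c}
piece 5:b rests on {2:z}
piece 6:a rests on {2:z}
minimal pieces: {0:a, 3:c}
ways to finish when only these pieces remain (= sum over removing one remaining piece with nothing left below it):
  1 left: {4}→1  {5}→1  {6}→1
  2 left: {3,4}→1  {4,5}→2  {4,6}→2  {5,6}→2
  3 left: {2,5,6}→2  {3,4,5}→3  {3,4,6}→3  {4,5,6}→6
  4 left: {1,2,5,6}→2  {2,4,5,6}→8  {3,4,5,6}→12
  5 left: {0,1,2,5,6}→2  {1,2,4,5,6}→10  {2,3,4,5,6}→20
  placing 0:a first → 30 extensions
  placing 3:c first → 12 extensions
total linear extensions = 42

42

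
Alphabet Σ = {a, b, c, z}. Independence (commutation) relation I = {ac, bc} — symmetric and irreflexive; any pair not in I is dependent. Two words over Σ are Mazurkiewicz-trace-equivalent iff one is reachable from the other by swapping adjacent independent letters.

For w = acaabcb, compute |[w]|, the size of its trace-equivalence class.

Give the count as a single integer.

#0=a has no predecessor
#1=c has no predecessor
#2=a depends on [0:a]
#3=a depends on [2:a]
#4=b depends on [3:a]
#5=c depends on [1:c]
#6=b depends on [4:b]
sources: [0:a, 1:c]
N(rest) = Σ N(rest − s) over sources s of rest; N(one piece) = 1:
  size 1 → [5]=1  [6]=1
  size 2 → [1,5]=1  [4,6]=1  [5,6]=2
  size 3 → [1,5,6]=3  [3,4,6]=1  [4,5,6]=3
  size 4 → [1,4,5,6]=6  [2,3,4,6]=1  [3,4,5,6]=4
  size 5 → [0,2,3,4,6]=1  [1,3,4,5,6]=10  [2,3,4,5,6]=5
  first=0(a) contributes 15
  first=1(c) contributes 6
|[w]| = 21

21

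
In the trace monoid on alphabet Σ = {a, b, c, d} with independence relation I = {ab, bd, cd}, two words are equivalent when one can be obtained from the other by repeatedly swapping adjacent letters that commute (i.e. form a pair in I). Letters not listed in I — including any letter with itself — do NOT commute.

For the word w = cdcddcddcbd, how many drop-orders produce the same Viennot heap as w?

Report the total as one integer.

#0=c has no predecessor
#1=d has no predecessor
#2=c depends on [0:c]
#3=d depends on [1:d]
#4=d depends on [3:d]
#5=c depends on [2:c]
#6=d depends on [4:d]
#7=d depends on [6:d]
#8=c depends on [5:c]
#9=b depends on [8:c]
#10=d depends on [7:d]
sources: [0:c, 1:d]
N(rest) = Σ N(rest − s) over sources s of rest; N(one piece) = 1:
  size 1 → [9]=1  [10]=1
  size 2 → [7,10]=1  [8,9]=1  [9,10]=2
  size 3 → [5,8,9]=1  [6,7,10]=1  [7,9,10]=3  [8,9,10]=3
  size 4 → [2,5,8,9]=1  [4,6,7,10]=1  [5,8,9,10]=4  [6,7,9,10]=4  [7,8,9,10]=6
  size 5 → [0,2,5,8,9]=1  [2,5,8,9,10]=5  [3,4,6,7,10]=1  [4,6,7,9,10]=5  [5,7,8,9,10]=10  [6,7,8,9,10]=10
  size 6 → [0,2,5,8,9,10]=6  [1,3,4,6,7,10]=1  [2,5,7,8,9,10]=15  [3,4,6,7,9,10]=6  [4,6,7,8,9,10]=15  [5,6,7,8,9,10]=20
  size 7 → [0,2,5,7,8,9,10]=21  [1,3,4,6,7,9,10]=7  [2,5,6,7,8,9,10]=35  [3,4,6,7,8,9,10]=21  [4,5,6,7,8,9,10]=35
  size 8 → [0,2,5,6,7,8,9,10]=56  [1,3,4,6,7,8,9,10]=28  [2,4,5,6,7,8,9,10]=70  [3,4,5,6,7,8,9,10]=56
  size 9 → [0,2,4,5,6,7,8,9,10]=126  [1,3,4,5,6,7,8,9,10]=84  [2,3,4,5,6,7,8,9,10]=126
  first=0(c) contributes 210
  first=1(d) contributes 252
|[w]| = 462

462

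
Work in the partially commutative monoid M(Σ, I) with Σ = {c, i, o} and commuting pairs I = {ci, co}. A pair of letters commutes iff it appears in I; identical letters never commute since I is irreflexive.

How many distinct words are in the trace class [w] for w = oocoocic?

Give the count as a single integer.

0(o) covers ∅
1(o) covers 0:o
2(c) covers ∅
3(o) covers 1:o
4(o) covers 3:o
5(c) covers 2:c
6(i) covers 4:o
7(c) covers 5:c
floor of heap: 0:o, 2:c
completions by unplaced set U, small U first (add the entries for U minus each lowest piece of U):
  |U|=1: {6}:1  {7}:1
  |U|=2: {4,6}:1  {5,7}:1  {6,7}:2
  |U|=3: {2,5,7}:1  {3,4,6}:1  {4,6,7}:3  {5,6,7}:3
  |U|=4: {1,3,4,6}:1  {2,5,6,7}:4  {3,4,6,7}:4  {4,5,6,7}:6
  |U|=5: {0,1,3,4,6}:1  {1,3,4,6,7}:5  {2,4,5,6,7}:10  {3,4,5,6,7}:10
  |U|=6: {0,1,3,4,6,7}:6  {1,3,4,5,6,7}:15  {2,3,4,5,6,7}:20
  start at 0(o): 35
  start at 2(c): 21
sum over floor = 56

56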